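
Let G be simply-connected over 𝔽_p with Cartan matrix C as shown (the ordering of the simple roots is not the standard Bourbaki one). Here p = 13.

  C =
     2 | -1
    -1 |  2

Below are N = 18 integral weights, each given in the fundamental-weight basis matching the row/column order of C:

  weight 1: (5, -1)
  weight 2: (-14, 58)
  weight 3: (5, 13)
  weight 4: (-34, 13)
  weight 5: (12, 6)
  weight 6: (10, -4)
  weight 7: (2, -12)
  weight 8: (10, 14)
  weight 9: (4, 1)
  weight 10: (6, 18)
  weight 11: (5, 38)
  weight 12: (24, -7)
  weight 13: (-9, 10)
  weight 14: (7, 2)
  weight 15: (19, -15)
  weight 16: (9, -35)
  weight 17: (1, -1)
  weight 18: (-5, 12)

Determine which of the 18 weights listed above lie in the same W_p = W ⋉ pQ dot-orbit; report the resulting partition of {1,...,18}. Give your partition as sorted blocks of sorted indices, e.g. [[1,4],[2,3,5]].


C ↔ A_2 under row/col permutation; |W(A_2)| = 6.

Ā_13 reps of the 18 weights (A_2, coords as presented):

  λ_1+ρ ↦ (6, 0)
  λ_2+ρ ↦ (6, 0)
  λ_3+ρ ↦ (1, 6)
  λ_4+ρ ↦ (1, 6)
  λ_5+ρ ↦ (6, 0)
  λ_6+ρ ↦ (8, 3)
  λ_7+ρ ↦ (8, 3)
  λ_8+ρ ↦ (2, 0)
  λ_9+ρ ↦ (5, 2)
  λ_10+ρ ↦ (6, 0)
  λ_11+ρ ↦ (6, 0)
  λ_12+ρ ↦ (1, 6)
  λ_13+ρ ↦ (8, 3)
  λ_14+ρ ↦ (8, 3)
  λ_15+ρ ↦ (1, 6)
  λ_16+ρ ↦ (8, 3)
  λ_17+ρ ↦ (2, 0)
  λ_18+ρ ↦ (4, 9)

Grouping the 18 weights by Ā_13-representative: 6 linkage classes.

[[1, 2, 5, 10, 11], [3, 4, 12, 15], [6, 7, 13, 14, 16], [8, 17], [9], [18]]


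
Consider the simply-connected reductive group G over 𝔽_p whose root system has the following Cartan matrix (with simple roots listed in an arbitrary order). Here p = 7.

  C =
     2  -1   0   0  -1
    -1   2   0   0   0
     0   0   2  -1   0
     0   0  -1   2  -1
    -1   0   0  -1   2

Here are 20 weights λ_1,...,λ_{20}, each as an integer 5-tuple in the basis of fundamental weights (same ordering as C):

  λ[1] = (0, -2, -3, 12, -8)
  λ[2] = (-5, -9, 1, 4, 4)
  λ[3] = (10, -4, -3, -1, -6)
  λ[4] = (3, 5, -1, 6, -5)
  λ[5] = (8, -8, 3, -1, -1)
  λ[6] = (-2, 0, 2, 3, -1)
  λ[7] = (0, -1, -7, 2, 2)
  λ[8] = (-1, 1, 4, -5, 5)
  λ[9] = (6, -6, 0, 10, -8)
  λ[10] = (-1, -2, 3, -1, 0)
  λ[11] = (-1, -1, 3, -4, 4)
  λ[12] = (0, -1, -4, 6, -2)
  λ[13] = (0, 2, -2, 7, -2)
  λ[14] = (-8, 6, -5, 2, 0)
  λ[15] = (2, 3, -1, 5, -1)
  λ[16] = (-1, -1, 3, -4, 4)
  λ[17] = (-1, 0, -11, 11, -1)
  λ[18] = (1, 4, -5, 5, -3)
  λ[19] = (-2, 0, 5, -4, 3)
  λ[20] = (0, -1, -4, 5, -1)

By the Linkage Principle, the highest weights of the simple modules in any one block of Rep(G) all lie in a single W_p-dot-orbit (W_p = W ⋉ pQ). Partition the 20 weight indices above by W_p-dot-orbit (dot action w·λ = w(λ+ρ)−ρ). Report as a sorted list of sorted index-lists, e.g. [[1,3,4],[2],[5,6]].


Dynkin diagram of C (from the 8 off-diagonal −1 entries): A_5.

Each λ_j+ρ reduced to Ā_7; 5-tuples below use C's row order:

    [1] (1, 0, 4, 0, 0)
    [2] (0, 0, 1, 3, 2)
    [3] (0, 1, 1, 0, 2)
    [4] (0, 0, 3, 3, 1)
    [5] (0, 1, 0, 0, 2)
    [6] (0, 0, 3, 3, 1)
    [7] (1, 0, 3, 3, 0)
    [8] (0, 0, 1, 3, 2)
    [9] (0, 1, 0, 0, 2)
    [10] (1, 0, 4, 0, 0)
    [11] (0, 0, 1, 3, 2)
    [12] (0, 0, 3, 3, 1)
    [13] (1, 0, 3, 3, 0)
    [14] (0, 0, 3, 3, 1)
    [15] (1, 0, 4, 0, 0)
    [16] (0, 0, 1, 3, 2)
    [17] (0, 0, 1, 3, 2)
    [18] (0, 1, 0, 0, 2)
    [19] (1, 0, 3, 3, 0)
    [20] (1, 0, 3, 3, 0)

6 distinct reps among the 20 weights ⇒ 6 W_7-linkage classes:

[[1, 10, 15], [2, 8, 11, 16, 17], [3], [4, 6, 12, 14], [5, 9, 18], [7, 13, 19, 20]]


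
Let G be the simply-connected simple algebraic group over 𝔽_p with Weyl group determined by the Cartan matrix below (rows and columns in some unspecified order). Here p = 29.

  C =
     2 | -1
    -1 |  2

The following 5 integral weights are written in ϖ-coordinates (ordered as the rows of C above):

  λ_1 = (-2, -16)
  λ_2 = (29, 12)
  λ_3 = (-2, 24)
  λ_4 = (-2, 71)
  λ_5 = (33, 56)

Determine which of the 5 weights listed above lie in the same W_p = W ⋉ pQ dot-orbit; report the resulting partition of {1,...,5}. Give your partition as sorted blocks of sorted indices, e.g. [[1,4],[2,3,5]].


C ↔ A_2 under row/col permutation; |W(A_2)| = 6.

Folding the 5 weights λ_j+ρ into Ā_29 (reps in the given 2-coord order):

    λ_1 → (15, 1)
    λ_2 → (15, 1)
    λ_3 → (1, 24)
    λ_4 → (15, 1)
    λ_5 → (1, 24)

These 5 weights hit 2 W_29-dot-orbits; sizes (3, 2):

[[1, 2, 4], [3, 5]]


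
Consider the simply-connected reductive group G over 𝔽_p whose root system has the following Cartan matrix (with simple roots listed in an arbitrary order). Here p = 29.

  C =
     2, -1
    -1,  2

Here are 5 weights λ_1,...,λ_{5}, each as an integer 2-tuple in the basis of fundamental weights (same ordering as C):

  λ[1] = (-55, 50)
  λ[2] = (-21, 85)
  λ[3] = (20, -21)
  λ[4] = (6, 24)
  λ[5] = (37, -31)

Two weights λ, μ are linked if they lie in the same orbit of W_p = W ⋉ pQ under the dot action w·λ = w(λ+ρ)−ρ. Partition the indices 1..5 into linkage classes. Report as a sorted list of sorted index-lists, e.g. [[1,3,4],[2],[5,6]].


Type A_2, rank 2, |W|=6; reorder rows/cols to standard.

λ_j+ρ reflected into Ā_29 (⟨·,θ^∨⟩≤29); 2-tuples as given:

    λ_1 → (4, 22)
    λ_2 → (1, 20)
    λ_3 → (1, 20)
    λ_4 → (4, 22)
    λ_5 → (1, 20)

Linkage partition of the 5 weights (2 classes, p=29):

[[1, 4], [2, 3, 5]]


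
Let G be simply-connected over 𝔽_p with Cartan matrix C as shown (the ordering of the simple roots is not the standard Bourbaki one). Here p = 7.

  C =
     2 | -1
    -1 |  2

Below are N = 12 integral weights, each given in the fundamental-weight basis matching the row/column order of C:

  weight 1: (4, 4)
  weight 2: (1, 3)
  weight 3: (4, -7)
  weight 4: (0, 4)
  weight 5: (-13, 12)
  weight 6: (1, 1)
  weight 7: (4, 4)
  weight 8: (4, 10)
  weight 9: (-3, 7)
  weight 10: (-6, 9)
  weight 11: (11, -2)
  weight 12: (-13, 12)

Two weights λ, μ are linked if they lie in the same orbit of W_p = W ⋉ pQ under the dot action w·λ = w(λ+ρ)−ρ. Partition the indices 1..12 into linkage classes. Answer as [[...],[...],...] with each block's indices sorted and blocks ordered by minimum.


Type A_2, rank 2, |W|=6; reorder rows/cols to standard.

Ā_7 reps of the 12 weights (A_2, coords as presented):

    [1] (2, 2)
    [2] (2, 4)
    [3] (1, 5)
    [4] (1, 5)
    [5] (1, 5)
    [6] (2, 2)
    [7] (2, 2)
    [8] (2, 2)
    [9] (1, 5)
    [10] (2, 2)
    [11] (2, 4)
    [12] (1, 5)

These 12 weights hit 3 W_7-dot-orbits; sizes (5, 2, 5):

[[1, 6, 7, 8, 10], [2, 11], [3, 4, 5, 9, 12]]


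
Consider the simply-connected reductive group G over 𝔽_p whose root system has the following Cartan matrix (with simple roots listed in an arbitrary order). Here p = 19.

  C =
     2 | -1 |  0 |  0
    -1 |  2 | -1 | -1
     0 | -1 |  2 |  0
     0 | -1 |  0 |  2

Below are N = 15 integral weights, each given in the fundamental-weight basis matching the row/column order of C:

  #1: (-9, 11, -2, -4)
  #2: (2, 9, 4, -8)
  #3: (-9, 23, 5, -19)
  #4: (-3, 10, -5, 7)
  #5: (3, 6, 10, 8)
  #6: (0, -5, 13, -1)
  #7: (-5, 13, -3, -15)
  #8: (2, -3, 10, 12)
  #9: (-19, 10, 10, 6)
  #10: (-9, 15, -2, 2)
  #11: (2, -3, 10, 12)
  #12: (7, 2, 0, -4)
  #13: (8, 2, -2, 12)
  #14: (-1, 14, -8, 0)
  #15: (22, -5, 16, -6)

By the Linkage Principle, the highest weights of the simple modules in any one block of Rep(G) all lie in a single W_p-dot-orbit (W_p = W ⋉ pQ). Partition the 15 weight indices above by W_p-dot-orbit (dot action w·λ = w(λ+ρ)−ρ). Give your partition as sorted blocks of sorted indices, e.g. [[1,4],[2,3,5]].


Dynkin diagram of C (from the 6 off-diagonal −1 entries): D_4.

W_19-reps of the 15 weights in Ā_19 (same 4-coord order as C):

  λ_1+ρ ↦ (8, 0, 1, 3)
  λ_2+ρ ↦ (3, 1, 5, 7)
  λ_3+ρ ↦ (3, 1, 5, 7)
  λ_4+ρ ↦ (2, 0, 4, 8)
  λ_5+ρ ↦ (8, 0, 1, 3)
  λ_6+ρ ↦ (0, 3, 7, 1)
  λ_7+ρ ↦ (2, 0, 4, 8)
  λ_8+ρ ↦ (3, 1, 5, 7)
  λ_9+ρ ↦ (8, 0, 1, 3)
  λ_10+ρ ↦ (8, 0, 1, 3)
  λ_11+ρ ↦ (3, 1, 5, 7)
  λ_12+ρ ↦ (8, 0, 1, 3)
  λ_13+ρ ↦ (3, 1, 5, 7)
  λ_14+ρ ↦ (0, 3, 7, 1)
  λ_15+ρ ↦ (2, 0, 4, 8)

These 15 weights hit 4 W_19-dot-orbits; sizes (5, 5, 3, 2):

[[1, 5, 9, 10, 12], [2, 3, 8, 11, 13], [4, 7, 15], [6, 14]]


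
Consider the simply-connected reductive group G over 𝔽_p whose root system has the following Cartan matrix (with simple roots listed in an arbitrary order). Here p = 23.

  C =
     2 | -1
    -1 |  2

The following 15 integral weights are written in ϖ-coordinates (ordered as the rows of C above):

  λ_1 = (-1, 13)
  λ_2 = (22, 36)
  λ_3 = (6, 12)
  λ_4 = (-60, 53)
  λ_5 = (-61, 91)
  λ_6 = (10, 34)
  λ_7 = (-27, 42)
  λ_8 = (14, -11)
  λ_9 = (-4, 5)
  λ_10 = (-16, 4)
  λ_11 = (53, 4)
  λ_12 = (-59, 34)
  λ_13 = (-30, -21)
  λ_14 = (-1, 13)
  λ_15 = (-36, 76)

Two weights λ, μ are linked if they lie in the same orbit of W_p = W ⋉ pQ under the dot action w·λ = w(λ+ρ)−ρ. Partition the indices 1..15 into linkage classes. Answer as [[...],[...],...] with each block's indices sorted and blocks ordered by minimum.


Dynkin diagram of C (from the 2 off-diagonal −1 entries): A_2.

Ā_23 reps of the 15 weights (A_2, coords as presented):

    1: (0, 14)
    2: (0, 14)
    3: (7, 13)
    4: (5, 10)
    5: (0, 14)
    6: (12, 0)
    7: (3, 3)
    8: (5, 10)
    9: (3, 3)
    10: (5, 10)
    11: (5, 10)
    12: (12, 0)
    13: (3, 3)
    14: (0, 14)
    15: (4, 11)

Partition of {1..15} into 6 W_23-dot-orbits:

[[1, 2, 5, 14], [3], [4, 8, 10, 11], [6, 12], [7, 9, 13], [15]]


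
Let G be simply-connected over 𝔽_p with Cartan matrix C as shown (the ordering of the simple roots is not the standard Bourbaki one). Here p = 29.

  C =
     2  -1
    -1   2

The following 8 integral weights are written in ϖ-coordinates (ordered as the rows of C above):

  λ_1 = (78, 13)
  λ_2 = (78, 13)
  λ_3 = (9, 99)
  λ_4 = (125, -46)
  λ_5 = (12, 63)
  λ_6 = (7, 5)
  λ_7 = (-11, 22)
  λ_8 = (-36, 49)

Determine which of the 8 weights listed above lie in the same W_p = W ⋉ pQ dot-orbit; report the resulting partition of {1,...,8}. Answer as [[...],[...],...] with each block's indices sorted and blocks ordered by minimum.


Root system A_2: the 2×2 matrix C matches after relabeling.

Alcove-folded reps (p=29, 8 weights, presented ϖ-order):

    1: (8, 6)
    2: (8, 6)
    3: (10, 13)
    4: (10, 13)
    5: (10, 13)
    6: (8, 6)
    7: (10, 13)
    8: (8, 6)

Partition of {1..8} into 2 W_29-dot-orbits:

[[1, 2, 6, 8], [3, 4, 5, 7]]


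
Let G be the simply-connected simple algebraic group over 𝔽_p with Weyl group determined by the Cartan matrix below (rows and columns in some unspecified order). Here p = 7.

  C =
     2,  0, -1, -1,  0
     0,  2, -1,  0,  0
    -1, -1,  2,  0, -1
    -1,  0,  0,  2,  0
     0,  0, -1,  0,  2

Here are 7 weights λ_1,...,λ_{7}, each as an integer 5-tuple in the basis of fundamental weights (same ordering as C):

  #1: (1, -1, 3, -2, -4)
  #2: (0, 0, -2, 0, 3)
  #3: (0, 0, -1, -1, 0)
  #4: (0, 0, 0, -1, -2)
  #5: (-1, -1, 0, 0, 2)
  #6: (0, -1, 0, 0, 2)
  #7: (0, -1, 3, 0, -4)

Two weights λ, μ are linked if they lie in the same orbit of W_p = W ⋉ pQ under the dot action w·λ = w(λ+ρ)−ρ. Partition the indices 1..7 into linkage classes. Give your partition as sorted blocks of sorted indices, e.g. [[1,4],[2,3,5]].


Dynkin diagram of C (from the 8 off-diagonal −1 entries): D_5.

λ_j+ρ reflected into Ā_7 (⟨·,θ^∨⟩≤7); 5-tuples as given:

    1: (0, 0, 1, 1, 3)
    2: (0, 0, 1, 1, 3)
    3: (1, 1, 0, 0, 1)
    4: (1, 1, 0, 0, 1)
    5: (0, 0, 1, 1, 3)
    6: (0, 0, 1, 1, 3)
    7: (0, 0, 1, 1, 3)

The 7 indices split into 2 linkage classes (same alcove rep ⇔ same W_7-dot-orbit):

[[1, 2, 5, 6, 7], [3, 4]]


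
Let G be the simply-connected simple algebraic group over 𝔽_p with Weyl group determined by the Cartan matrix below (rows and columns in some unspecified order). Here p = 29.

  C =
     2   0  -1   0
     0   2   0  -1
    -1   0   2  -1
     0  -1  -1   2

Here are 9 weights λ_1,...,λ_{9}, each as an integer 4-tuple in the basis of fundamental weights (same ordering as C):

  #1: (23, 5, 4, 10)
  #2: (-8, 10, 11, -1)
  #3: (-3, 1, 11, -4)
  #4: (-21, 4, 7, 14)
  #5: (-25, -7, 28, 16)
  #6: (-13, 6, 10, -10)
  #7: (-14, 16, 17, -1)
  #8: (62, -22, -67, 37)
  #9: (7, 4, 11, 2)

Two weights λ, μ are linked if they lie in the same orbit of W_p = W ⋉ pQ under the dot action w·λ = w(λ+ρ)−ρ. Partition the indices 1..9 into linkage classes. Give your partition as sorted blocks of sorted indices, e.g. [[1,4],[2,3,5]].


C ↔ A_4 under row/col permutation; |W(A_4)| = 120.

Ā_29 reps of the 9 weights (A_4, coords as presented):

  λ_1+ρ ↦ (7, 11, 5, 0);  λ_2+ρ ↦ (7, 11, 5, 0);  λ_3+ρ ↦ (2, 1, 7, 2);  λ_4+ρ ↦ (8, 5, 12, 3);  λ_5+ρ ↦ (7, 11, 5, 0);  λ_6+ρ ↦ (2, 1, 7, 2);  λ_7+ρ ↦ (7, 11, 5, 0);  λ_8+ρ ↦ (8, 5, 12, 3);  λ_9+ρ ↦ (8, 5, 12, 3)

Grouping the 9 weights by Ā_29-representative: 3 linkage classes.

[[1, 2, 5, 7], [3, 6], [4, 8, 9]]


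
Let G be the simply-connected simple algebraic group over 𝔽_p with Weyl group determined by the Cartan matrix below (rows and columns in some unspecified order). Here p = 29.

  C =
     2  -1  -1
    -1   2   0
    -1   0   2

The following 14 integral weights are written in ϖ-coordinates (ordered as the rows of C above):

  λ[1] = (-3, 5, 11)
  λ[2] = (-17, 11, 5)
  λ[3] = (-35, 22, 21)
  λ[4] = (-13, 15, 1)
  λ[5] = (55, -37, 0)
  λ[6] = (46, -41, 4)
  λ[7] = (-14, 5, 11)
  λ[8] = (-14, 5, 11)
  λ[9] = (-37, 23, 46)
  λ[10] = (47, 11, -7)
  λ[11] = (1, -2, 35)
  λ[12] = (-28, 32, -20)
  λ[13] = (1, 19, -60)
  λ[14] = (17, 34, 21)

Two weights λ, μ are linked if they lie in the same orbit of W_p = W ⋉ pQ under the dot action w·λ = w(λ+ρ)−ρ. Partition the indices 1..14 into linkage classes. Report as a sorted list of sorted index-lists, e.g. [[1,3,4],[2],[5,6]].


Dynkin diagram of C (from the 4 off-diagonal −1 entries): A_3.

Alcove-folded reps (p=29, 14 weights, presented ϖ-order):

  1: (2, 4, 10)
  2: (2, 4, 10)
  3: (11, 6, 7)
  4: (2, 4, 10)
  5: (7, 1, 20)
  6: (11, 6, 7)
  7: (5, 7, 1)
  8: (5, 7, 1)
  9: (11, 6, 7)
  10: (2, 4, 10)
  11: (7, 1, 20)
  12: (2, 4, 10)
  13: (7, 1, 20)
  14: (11, 6, 7)

Linkage partition of the 14 weights (4 classes, p=29):

[[1, 2, 4, 10, 12], [3, 6, 9, 14], [5, 11, 13], [7, 8]]


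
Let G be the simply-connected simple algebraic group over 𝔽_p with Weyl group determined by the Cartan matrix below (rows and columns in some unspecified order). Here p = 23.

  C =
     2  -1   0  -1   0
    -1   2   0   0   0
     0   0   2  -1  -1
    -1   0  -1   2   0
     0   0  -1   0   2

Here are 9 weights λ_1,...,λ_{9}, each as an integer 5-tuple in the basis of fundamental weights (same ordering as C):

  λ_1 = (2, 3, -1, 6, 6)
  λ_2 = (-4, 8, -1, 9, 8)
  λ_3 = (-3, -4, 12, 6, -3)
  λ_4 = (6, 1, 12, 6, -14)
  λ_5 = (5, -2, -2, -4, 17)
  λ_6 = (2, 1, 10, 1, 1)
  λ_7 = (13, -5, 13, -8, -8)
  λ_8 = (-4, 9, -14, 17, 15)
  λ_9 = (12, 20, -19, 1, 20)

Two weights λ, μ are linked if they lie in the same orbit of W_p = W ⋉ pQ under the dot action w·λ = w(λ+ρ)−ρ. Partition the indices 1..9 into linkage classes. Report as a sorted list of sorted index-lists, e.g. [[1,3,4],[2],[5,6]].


A_5 Cartan matrix, 5 simple roots permuted; ρ=(1,1,1,1,1).

λ_j+ρ reflected into Ā_23 (⟨·,θ^∨⟩≤23); 5-tuples as given:

  λ_1 → (3, 4, 0, 7, 7) · λ_2 → (3, 4, 0, 7, 7) · λ_3 → (3, 2, 11, 2, 2) · λ_4 → (3, 4, 0, 7, 7) · λ_5 → (1, 1, 3, 1, 14) · λ_6 → (3, 2, 11, 2, 2) · λ_7 → (3, 4, 0, 7, 7) · λ_8 → (3, 2, 11, 2, 2) · λ_9 → (3, 2, 11, 2, 2)

The 9 indices split into 3 linkage classes (same alcove rep ⇔ same W_23-dot-orbit):

[[1, 2, 4, 7], [3, 6, 8, 9], [5]]


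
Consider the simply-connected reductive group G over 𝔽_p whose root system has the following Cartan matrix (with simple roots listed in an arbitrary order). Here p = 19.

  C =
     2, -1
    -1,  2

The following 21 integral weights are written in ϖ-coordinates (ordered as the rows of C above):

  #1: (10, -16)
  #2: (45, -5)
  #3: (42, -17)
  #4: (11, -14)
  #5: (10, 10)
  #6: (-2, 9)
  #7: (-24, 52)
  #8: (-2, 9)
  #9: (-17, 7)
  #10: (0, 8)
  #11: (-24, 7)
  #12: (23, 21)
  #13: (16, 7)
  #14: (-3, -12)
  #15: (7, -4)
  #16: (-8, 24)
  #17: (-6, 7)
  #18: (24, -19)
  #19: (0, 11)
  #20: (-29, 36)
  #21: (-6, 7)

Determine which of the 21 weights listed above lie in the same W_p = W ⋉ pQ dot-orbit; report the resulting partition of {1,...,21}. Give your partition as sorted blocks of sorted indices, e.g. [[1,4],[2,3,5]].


Dynkin diagram of C (from the 2 off-diagonal −1 entries): A_2.

λ_j+ρ reflected into Ā_19 (⟨·,θ^∨⟩≤19); 2-tuples as given:

  [1] (4, 11);  [2] (4, 11);  [3] (5, 3);  [4] (1, 12);  [5] (8, 8);  [6] (1, 9);  [7] (4, 11);  [8] (1, 9);  [9] (8, 8);  [10] (1, 9);  [11] (4, 11);  [12] (5, 3);  [13] (11, 2);  [14] (11, 2);  [15] (5, 3);  [16] (1, 12);  [17] (5, 3);  [18] (1, 12);  [19] (1, 12);  [20] (1, 9);  [21] (5, 3)

These 21 weights hit 6 W_19-dot-orbits; sizes (4, 5, 4, 2, 4, 2):

[[1, 2, 7, 11], [3, 12, 15, 17, 21], [4, 16, 18, 19], [5, 9], [6, 8, 10, 20], [13, 14]]


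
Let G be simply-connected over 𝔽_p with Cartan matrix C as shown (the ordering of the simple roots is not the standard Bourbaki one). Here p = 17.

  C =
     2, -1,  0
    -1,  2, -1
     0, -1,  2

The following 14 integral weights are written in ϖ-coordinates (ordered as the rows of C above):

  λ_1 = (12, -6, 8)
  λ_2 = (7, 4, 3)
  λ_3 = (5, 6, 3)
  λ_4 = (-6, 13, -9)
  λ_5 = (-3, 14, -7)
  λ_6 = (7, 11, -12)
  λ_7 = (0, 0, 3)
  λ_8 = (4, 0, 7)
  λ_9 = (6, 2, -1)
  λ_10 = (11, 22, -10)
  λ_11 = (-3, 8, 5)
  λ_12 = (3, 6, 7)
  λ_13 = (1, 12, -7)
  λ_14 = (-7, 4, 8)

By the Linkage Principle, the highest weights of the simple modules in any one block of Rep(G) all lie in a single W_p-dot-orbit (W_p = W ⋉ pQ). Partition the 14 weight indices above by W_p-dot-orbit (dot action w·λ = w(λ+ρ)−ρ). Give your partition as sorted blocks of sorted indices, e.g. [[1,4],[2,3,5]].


Cartan matrix: type A_3 (|W|=24); un-permuting the 3 rows.

Folding the 14 weights λ_j+ρ into Ā_17 (reps in the given 3-coord order):

  λ_1 → (8, 5, 4);  λ_2 → (8, 5, 4);  λ_3 → (6, 7, 4);  λ_4 → (5, 1, 8);  λ_5 → (2, 7, 6);  λ_6 → (5, 1, 8);  λ_7 → (1, 1, 4);  λ_8 → (5, 1, 8);  λ_9 → (7, 3, 0);  λ_10 → (5, 1, 8);  λ_11 → (2, 7, 6);  λ_12 → (2, 7, 6);  λ_13 → (2, 7, 6);  λ_14 → (5, 1, 8)

Grouping the 14 weights by Ā_17-representative: 6 linkage classes.

[[1, 2], [3], [4, 6, 8, 10, 14], [5, 11, 12, 13], [7], [9]]


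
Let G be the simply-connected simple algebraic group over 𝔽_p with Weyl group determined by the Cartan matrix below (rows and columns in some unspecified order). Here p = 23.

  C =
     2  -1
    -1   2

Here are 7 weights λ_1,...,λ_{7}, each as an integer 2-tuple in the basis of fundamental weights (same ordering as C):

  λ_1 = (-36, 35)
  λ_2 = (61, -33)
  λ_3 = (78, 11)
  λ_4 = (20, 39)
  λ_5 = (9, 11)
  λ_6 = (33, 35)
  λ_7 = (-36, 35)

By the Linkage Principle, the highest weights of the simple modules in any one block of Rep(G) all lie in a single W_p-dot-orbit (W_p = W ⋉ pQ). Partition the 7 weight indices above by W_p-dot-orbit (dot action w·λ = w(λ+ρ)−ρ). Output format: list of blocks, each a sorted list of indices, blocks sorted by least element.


Cartan matrix: type A_2 (|W|=6); un-permuting the 2 rows.

Alcove-folded reps (p=23, 7 weights, presented ϖ-order):

    1: (10, 12)
    2: (7, 9)
    3: (10, 12)
    4: (2, 15)
    5: (10, 12)
    6: (10, 12)
    7: (10, 12)

Linkage partition of the 7 weights (3 classes, p=23):

[[1, 3, 5, 6, 7], [2], [4]]


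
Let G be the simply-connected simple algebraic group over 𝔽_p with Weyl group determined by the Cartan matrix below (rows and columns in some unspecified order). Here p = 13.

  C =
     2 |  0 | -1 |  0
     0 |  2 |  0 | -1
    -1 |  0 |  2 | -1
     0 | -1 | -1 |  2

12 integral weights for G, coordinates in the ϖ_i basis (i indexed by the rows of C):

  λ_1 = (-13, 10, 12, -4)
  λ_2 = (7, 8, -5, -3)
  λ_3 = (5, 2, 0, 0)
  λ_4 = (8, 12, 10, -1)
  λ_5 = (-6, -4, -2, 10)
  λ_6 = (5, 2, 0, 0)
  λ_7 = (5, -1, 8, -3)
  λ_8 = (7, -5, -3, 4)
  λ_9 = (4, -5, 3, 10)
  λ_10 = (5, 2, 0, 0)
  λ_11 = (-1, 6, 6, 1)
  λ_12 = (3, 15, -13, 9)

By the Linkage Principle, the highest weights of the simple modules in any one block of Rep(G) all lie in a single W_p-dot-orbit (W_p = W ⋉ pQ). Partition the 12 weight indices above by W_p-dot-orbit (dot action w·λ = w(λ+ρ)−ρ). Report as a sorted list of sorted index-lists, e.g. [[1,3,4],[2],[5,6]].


Root system A_4: the 4×4 matrix C matches after relabeling.

λ_j+ρ reflected into Ā_13 (⟨·,θ^∨⟩≤13); 4-tuples as given:

    λ_1 → (2, 0, 2, 1)
    λ_2 → (2, 3, 2, 4)
    λ_3 → (6, 3, 1, 1)
    λ_4 → (4, 0, 7, 0)
    λ_5 → (1, 3, 5, 2)
    λ_6 → (6, 3, 1, 1)
    λ_7 → (4, 0, 7, 0)
    λ_8 → (6, 3, 1, 1)
    λ_9 → (2, 3, 2, 4)
    λ_10 → (6, 3, 1, 1)
    λ_11 → (3, 4, 4, 2)
    λ_12 → (2, 0, 2, 1)

These 12 weights hit 6 W_13-dot-orbits; sizes (2, 2, 4, 2, 1, 1):

[[1, 12], [2, 9], [3, 6, 8, 10], [4, 7], [5], [11]]


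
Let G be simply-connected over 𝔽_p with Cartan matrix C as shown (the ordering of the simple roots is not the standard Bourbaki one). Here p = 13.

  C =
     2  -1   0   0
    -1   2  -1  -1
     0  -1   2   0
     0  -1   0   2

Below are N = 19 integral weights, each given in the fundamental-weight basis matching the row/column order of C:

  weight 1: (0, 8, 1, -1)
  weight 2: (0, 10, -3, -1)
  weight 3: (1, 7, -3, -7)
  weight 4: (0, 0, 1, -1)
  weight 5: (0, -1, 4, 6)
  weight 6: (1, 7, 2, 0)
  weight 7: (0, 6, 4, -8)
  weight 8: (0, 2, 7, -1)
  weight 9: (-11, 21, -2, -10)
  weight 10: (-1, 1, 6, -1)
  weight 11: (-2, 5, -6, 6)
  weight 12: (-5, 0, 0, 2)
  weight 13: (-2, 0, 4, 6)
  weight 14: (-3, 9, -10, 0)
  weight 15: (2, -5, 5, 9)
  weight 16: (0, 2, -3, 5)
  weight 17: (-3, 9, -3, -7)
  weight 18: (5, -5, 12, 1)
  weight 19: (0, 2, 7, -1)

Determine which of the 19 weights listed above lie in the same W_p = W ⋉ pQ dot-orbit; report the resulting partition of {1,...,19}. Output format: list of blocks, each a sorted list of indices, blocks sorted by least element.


Dynkin diagram of C (from the 6 off-diagonal −1 entries): D_4.

λ_j+ρ reflected into Ā_13 (⟨·,θ^∨⟩≤13); 4-tuples as given:

  1: (1, 1, 2, 0) · 2: (1, 1, 2, 0) · 3: (2, 0, 2, 6) · 4: (1, 1, 2, 0) · 5: (1, 0, 5, 7) · 6: (1, 1, 2, 0) · 7: (1, 0, 5, 7) · 8: (1, 1, 8, 0) · 9: (1, 1, 8, 0) · 10: (0, 2, 7, 0) · 11: (1, 0, 5, 7) · 12: (1, 1, 2, 0) · 13: (1, 0, 5, 7) · 14: (1, 1, 8, 0) · 15: (1, 1, 2, 6) · 16: (1, 1, 2, 6) · 17: (2, 0, 2, 6) · 18: (0, 2, 7, 0) · 19: (1, 1, 8, 0)

Linkage partition of the 19 weights (6 classes, p=13):

[[1, 2, 4, 6, 12], [3, 17], [5, 7, 11, 13], [8, 9, 14, 19], [10, 18], [15, 16]]


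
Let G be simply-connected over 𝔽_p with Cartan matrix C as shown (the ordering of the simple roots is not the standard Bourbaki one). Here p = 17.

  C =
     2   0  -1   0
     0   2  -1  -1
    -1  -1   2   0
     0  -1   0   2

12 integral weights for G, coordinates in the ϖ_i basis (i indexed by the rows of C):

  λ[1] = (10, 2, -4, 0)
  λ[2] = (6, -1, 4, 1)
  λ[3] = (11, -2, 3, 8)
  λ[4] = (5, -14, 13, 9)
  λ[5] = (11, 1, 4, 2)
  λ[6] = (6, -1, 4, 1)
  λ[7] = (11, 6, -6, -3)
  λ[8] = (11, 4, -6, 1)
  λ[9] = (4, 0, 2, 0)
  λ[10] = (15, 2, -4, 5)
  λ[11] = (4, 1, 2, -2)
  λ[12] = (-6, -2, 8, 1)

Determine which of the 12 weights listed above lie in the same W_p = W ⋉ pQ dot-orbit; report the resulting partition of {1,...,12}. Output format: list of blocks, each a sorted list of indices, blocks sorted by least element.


Dynkin diagram of C (from the 6 off-diagonal −1 entries): A_4.

λ_j+ρ reflected into Ā_17 (⟨·,θ^∨⟩≤17); 4-tuples as given:

    λ_1 → (8, 0, 3, 1)
    λ_2 → (7, 0, 5, 2)
    λ_3 → (5, 1, 3, 1)
    λ_4 → (3, 10, 1, 0)
    λ_5 → (7, 0, 5, 2)
    λ_6 → (7, 0, 5, 2)
    λ_7 → (7, 0, 5, 2)
    λ_8 → (7, 0, 5, 2)
    λ_9 → (5, 1, 3, 1)
    λ_10 → (8, 0, 3, 1)
    λ_11 → (5, 1, 3, 1)
    λ_12 → (5, 1, 3, 1)

Grouping the 12 weights by Ā_17-representative: 4 linkage classes.

[[1, 10], [2, 5, 6, 7, 8], [3, 9, 11, 12], [4]]


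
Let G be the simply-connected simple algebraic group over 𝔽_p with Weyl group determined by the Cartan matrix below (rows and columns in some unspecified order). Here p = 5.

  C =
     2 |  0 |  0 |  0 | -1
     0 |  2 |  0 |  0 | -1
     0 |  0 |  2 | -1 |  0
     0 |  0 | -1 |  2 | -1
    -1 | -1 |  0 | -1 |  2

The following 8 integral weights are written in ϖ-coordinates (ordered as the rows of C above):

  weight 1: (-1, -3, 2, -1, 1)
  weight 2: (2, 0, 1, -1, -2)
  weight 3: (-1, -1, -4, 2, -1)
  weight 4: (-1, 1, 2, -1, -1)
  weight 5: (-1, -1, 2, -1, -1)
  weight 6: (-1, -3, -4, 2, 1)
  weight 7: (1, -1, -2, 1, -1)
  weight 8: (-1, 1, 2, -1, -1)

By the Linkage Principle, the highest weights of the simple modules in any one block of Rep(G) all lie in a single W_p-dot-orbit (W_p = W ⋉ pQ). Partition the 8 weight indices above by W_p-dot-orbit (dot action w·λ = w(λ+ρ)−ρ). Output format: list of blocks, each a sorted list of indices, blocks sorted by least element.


Root system D_5: the 5×5 matrix C matches after relabeling.

W_5-reps of the 8 weights in Ā_5 (same 5-coord order as C):

  λ_1+ρ ↦ (0, 2, 3, 0, 0);  λ_2+ρ ↦ (2, 0, 1, 1, 0);  λ_3+ρ ↦ (0, 0, 3, 0, 0);  λ_4+ρ ↦ (0, 2, 3, 0, 0);  λ_5+ρ ↦ (0, 0, 3, 0, 0);  λ_6+ρ ↦ (0, 2, 3, 0, 0);  λ_7+ρ ↦ (2, 0, 1, 1, 0);  λ_8+ρ ↦ (0, 2, 3, 0, 0)

3 distinct reps among the 8 weights ⇒ 3 W_5-linkage classes:

[[1, 4, 6, 8], [2, 7], [3, 5]]


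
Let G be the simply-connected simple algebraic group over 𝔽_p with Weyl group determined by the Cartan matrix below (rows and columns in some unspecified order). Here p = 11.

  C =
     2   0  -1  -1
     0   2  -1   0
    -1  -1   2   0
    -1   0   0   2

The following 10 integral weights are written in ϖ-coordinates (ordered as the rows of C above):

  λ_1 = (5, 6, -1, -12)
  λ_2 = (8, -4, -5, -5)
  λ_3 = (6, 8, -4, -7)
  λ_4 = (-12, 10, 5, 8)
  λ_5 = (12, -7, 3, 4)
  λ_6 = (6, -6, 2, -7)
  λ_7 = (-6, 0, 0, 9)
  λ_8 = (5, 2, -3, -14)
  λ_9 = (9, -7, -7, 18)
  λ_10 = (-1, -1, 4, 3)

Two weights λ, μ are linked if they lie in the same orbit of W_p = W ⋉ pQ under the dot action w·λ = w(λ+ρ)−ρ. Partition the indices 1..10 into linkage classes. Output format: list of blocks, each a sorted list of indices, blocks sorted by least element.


C ↔ A_4 under row/col permutation; |W(A_4)| = 120.

λ_j+ρ reflected into Ā_11 (⟨·,θ^∨⟩≤11); 4-tuples as given:

  1: (0, 0, 5, 4)
  2: (2, 4, 1, 2)
  3: (2, 4, 1, 2)
  4: (0, 0, 5, 4)
  5: (0, 0, 5, 4)
  6: (1, 3, 1, 5)
  7: (1, 3, 1, 5)
  8: (2, 4, 1, 2)
  9: (1, 3, 1, 5)
  10: (0, 0, 5, 4)

These 10 weights hit 3 W_11-dot-orbits; sizes (4, 3, 3):

[[1, 4, 5, 10], [2, 3, 8], [6, 7, 9]]


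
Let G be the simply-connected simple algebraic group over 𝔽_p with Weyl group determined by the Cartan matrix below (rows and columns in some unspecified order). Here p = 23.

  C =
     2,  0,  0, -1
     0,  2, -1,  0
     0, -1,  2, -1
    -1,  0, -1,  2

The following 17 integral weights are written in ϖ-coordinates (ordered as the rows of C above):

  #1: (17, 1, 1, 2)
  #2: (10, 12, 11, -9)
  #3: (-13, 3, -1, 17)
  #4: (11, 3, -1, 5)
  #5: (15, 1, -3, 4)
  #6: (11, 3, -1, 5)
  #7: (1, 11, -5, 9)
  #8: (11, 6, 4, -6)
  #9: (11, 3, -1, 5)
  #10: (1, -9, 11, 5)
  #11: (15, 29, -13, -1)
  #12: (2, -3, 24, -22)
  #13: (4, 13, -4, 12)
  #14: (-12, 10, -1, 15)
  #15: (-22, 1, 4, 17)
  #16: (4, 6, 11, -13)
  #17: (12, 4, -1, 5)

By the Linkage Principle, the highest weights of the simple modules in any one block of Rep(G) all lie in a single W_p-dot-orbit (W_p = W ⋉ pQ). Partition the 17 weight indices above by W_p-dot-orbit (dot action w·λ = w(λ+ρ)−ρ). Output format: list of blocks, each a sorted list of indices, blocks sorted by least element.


C ↔ A_4 under row/col permutation; |W(A_4)| = 120.

Alcove-folded reps (p=23, 17 weights, presented ϖ-order):

  1: (16, 0, 2, 3) · 2: (2, 8, 4, 6) · 3: (12, 4, 0, 6) · 4: (12, 4, 0, 6) · 5: (16, 0, 2, 3) · 6: (12, 4, 0, 6) · 7: (2, 8, 4, 6) · 8: (7, 7, 0, 5) · 9: (12, 4, 0, 6) · 10: (2, 8, 4, 6) · 11: (7, 7, 0, 5) · 12: (16, 0, 2, 3) · 13: (1, 5, 3, 9) · 14: (7, 7, 0, 5) · 15: (16, 0, 2, 3) · 16: (7, 7, 0, 5) · 17: (12, 4, 0, 6)

Partition of {1..17} into 5 W_23-dot-orbits:

[[1, 5, 12, 15], [2, 7, 10], [3, 4, 6, 9, 17], [8, 11, 14, 16], [13]]


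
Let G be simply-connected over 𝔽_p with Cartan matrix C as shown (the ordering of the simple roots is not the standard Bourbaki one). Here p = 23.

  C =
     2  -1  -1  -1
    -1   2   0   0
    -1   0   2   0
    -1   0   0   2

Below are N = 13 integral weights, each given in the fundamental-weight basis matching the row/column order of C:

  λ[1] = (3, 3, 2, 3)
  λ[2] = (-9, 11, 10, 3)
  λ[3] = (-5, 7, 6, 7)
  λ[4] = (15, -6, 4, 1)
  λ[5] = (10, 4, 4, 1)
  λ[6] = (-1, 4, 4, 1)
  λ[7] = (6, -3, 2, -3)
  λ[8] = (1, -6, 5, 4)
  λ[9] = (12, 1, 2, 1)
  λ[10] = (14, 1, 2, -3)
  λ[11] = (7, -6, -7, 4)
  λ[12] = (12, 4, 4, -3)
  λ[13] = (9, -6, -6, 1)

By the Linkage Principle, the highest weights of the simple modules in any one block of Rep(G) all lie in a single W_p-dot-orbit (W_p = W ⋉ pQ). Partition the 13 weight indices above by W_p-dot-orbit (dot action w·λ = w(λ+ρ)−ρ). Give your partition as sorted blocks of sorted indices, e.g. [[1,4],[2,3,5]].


Root system D_4: the 4×4 matrix C matches after relabeling.

Ā_23 reps of the 13 weights (D_4, coords as presented):

  λ_1+ρ ↦ (4, 4, 3, 4) · λ_2+ρ ↦ (4, 4, 3, 4) · λ_3+ρ ↦ (4, 4, 3, 4) · λ_4+ρ ↦ (0, 5, 5, 2) · λ_5+ρ ↦ (0, 5, 5, 2) · λ_6+ρ ↦ (0, 5, 5, 2) · λ_7+ρ ↦ (3, 2, 3, 2) · λ_8+ρ ↦ (3, 2, 3, 2) · λ_9+ρ ↦ (3, 2, 3, 2) · λ_10+ρ ↦ (3, 2, 3, 2) · λ_11+ρ ↦ (3, 2, 3, 2) · λ_12+ρ ↦ (0, 5, 5, 2) · λ_13+ρ ↦ (0, 5, 5, 2)

The 13 indices split into 3 linkage classes (same alcove rep ⇔ same W_23-dot-orbit):

[[1, 2, 3], [4, 5, 6, 12, 13], [7, 8, 9, 10, 11]]


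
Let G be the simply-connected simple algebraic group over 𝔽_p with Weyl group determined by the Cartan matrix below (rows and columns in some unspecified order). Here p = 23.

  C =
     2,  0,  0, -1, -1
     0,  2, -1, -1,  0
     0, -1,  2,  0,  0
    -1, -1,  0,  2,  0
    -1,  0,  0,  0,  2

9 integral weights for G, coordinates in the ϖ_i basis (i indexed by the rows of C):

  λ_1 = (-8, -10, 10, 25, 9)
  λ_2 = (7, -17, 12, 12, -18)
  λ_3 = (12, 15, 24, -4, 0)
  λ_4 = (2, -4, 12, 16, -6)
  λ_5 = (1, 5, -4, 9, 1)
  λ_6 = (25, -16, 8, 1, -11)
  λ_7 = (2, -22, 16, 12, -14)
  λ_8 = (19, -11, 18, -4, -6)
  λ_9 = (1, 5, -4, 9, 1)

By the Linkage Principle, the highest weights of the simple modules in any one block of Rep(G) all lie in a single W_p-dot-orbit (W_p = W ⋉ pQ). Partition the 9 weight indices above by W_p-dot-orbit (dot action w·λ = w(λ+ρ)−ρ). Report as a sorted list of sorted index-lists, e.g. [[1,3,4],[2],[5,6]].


C ↔ A_5 under row/col permutation; |W(A_5)| = 720.

Ā_23 reps of the 9 weights (A_5, coords as presented):

    [1] (2, 3, 3, 10, 2)
    [2] (3, 1, 3, 9, 5)
    [3] (3, 1, 3, 9, 5)
    [4] (2, 3, 3, 10, 2)
    [5] (2, 3, 3, 10, 2)
    [6] (3, 1, 3, 9, 5)
    [7] (3, 1, 3, 9, 5)
    [8] (2, 3, 3, 10, 2)
    [9] (2, 3, 3, 10, 2)

The 9 indices split into 2 linkage classes (same alcove rep ⇔ same W_23-dot-orbit):

[[1, 4, 5, 8, 9], [2, 3, 6, 7]]


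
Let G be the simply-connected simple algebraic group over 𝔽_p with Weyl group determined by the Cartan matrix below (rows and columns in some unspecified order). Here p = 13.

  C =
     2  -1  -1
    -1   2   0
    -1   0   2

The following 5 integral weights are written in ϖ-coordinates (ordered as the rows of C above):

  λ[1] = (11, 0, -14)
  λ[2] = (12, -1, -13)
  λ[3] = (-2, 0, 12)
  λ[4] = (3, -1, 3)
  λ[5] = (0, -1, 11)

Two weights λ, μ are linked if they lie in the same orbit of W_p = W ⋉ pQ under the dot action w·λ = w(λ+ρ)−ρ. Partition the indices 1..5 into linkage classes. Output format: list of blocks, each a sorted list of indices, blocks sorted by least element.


A_3 Cartan matrix, 3 simple roots permuted; ρ=(1,1,1).

Folding the 5 weights λ_j+ρ into Ā_13 (reps in the given 3-coord order):

    1: (1, 0, 12)
    2: (1, 0, 12)
    3: (1, 0, 12)
    4: (4, 0, 4)
    5: (1, 0, 12)

2 distinct reps among the 5 weights ⇒ 2 W_13-linkage classes:

[[1, 2, 3, 5], [4]]


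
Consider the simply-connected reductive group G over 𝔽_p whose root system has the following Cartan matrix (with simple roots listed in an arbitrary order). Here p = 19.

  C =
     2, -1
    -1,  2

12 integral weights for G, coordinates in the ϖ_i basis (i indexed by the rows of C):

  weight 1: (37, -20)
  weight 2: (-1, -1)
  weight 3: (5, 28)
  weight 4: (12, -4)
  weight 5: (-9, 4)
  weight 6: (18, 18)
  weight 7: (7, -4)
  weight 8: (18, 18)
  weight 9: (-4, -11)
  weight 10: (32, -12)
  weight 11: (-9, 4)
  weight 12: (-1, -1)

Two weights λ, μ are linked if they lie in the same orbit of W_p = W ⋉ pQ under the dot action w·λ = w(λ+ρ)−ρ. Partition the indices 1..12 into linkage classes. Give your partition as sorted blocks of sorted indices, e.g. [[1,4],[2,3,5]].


Root system A_2: the 2×2 matrix C matches after relabeling.

Alcove-folded reps (p=19, 12 weights, presented ϖ-order):

    λ_1 → (0, 0)
    λ_2 → (0, 0)
    λ_3 → (10, 3)
    λ_4 → (10, 3)
    λ_5 → (5, 3)
    λ_6 → (0, 0)
    λ_7 → (5, 3)
    λ_8 → (0, 0)
    λ_9 → (10, 3)
    λ_10 → (5, 3)
    λ_11 → (5, 3)
    λ_12 → (0, 0)

Grouping the 12 weights by Ā_19-representative: 3 linkage classes.

[[1, 2, 6, 8, 12], [3, 4, 9], [5, 7, 10, 11]]


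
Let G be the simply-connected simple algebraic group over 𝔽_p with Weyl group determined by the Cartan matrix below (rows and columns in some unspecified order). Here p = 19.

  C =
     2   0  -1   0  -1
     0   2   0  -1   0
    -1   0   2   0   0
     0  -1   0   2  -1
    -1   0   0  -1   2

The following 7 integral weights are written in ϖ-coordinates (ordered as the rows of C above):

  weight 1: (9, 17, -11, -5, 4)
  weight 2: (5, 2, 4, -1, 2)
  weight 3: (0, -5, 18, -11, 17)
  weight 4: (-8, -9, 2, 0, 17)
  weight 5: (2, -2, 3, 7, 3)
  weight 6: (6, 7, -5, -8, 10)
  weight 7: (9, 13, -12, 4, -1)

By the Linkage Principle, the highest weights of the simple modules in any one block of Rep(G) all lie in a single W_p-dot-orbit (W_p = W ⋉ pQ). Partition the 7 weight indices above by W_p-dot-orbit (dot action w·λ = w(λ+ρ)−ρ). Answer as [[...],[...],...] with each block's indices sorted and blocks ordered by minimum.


Type A_5, rank 5, |W|=720; reorder rows/cols to standard.

W_19-reps of the 7 weights in Ā_19 (same 5-coord order as C):

    λ_1+ρ ↦ (0, 4, 0, 4, 1)
    λ_2+ρ ↦ (6, 3, 5, 0, 3)
    λ_3+ρ ↦ (0, 4, 0, 4, 1)
    λ_4+ρ ↦ (3, 1, 4, 7, 4)
    λ_5+ρ ↦ (3, 1, 4, 7, 4)
    λ_6+ρ ↦ (3, 1, 4, 7, 4)
    λ_7+ρ ↦ (0, 4, 0, 4, 1)

Linkage partition of the 7 weights (3 classes, p=19):

[[1, 3, 7], [2], [4, 5, 6]]


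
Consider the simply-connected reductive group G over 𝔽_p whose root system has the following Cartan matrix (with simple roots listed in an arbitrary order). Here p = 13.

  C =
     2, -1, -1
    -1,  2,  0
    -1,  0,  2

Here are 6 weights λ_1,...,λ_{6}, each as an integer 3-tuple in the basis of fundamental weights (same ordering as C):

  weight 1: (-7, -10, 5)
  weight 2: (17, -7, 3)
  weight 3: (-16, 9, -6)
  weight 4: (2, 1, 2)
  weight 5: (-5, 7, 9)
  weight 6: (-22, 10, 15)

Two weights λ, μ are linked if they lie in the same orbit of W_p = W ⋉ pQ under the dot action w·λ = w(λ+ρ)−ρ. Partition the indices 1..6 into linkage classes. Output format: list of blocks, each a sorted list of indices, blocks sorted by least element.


C ↔ A_3 under row/col permutation; |W(A_3)| = 24.

Each λ_j+ρ reduced to Ā_13; 3-tuples below use C's row order:

  [1] (0, 4, 7);  [2] (4, 3, 5);  [3] (3, 2, 3);  [4] (3, 2, 3);  [5] (4, 3, 5);  [6] (3, 2, 3)

3 distinct reps among the 6 weights ⇒ 3 W_13-linkage classes:

[[1], [2, 5], [3, 4, 6]]


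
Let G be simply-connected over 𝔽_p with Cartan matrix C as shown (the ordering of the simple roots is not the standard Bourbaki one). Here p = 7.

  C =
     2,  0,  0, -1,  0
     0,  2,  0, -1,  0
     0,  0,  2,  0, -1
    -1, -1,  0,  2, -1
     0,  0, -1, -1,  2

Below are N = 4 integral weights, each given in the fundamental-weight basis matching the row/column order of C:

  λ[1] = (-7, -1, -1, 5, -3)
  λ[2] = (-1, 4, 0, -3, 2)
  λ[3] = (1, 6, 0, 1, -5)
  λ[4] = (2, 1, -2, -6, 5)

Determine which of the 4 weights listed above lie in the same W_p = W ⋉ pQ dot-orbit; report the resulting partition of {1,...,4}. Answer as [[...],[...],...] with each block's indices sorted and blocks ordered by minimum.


Type D_5, rank 5, |W|=1920; reorder rows/cols to standard.

Folding the 4 weights λ_j+ρ into Ā_7 (reps in the given 5-coord order):

    λ_1+ρ ↦ (2, 0, 0, 2, 0)
    λ_2+ρ ↦ (2, 3, 1, 0, 0)
    λ_3+ρ ↦ (2, 3, 1, 0, 0)
    λ_4+ρ ↦ (2, 3, 1, 0, 0)

The 4 indices split into 2 linkage classes (same alcove rep ⇔ same W_7-dot-orbit):

[[1], [2, 3, 4]]


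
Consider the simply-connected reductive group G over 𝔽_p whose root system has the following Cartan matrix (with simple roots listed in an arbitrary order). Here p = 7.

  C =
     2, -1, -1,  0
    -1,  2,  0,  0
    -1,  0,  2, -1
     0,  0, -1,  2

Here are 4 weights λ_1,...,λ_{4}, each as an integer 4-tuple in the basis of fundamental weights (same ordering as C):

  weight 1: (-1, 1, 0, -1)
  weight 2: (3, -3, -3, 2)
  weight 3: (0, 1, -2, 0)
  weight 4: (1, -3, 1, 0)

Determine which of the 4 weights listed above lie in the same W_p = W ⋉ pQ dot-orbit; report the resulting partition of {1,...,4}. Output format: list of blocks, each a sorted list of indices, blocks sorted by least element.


A_4 Cartan matrix, 4 simple roots permuted; ρ=(1,1,1,1).

Ā_7 reps of the 4 weights (A_4, coords as presented):

  1: (0, 2, 1, 0) · 2: (0, 2, 2, 1) · 3: (0, 2, 1, 0) · 4: (0, 2, 2, 1)

These 4 weights hit 2 W_7-dot-orbits; sizes (2, 2):

[[1, 3], [2, 4]]


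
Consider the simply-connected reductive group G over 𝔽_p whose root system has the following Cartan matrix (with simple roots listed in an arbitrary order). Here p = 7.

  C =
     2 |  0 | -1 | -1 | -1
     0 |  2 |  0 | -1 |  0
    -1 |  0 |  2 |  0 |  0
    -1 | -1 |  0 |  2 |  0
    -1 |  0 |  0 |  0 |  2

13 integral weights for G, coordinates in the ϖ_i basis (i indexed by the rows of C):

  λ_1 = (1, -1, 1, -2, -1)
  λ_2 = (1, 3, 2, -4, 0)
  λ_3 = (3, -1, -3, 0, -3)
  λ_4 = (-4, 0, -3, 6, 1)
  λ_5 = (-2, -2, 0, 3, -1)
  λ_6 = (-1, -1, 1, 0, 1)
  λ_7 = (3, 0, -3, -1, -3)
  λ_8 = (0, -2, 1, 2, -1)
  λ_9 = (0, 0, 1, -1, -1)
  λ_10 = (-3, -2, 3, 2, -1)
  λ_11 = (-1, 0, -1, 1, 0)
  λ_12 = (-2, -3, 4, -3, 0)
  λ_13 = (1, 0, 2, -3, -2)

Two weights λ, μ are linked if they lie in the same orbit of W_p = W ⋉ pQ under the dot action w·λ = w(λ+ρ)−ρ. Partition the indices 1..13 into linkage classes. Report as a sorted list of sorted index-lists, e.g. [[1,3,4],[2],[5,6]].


D_5 Cartan matrix, 5 simple roots permuted; ρ=(1,1,1,1,1).

W_7-reps of the 13 weights in Ā_7 (same 5-coord order as C):

    [1] (1, 1, 2, 0, 0)
    [2] (1, 1, 2, 0, 0)
    [3] (0, 0, 2, 1, 2)
    [4] (0, 0, 2, 1, 2)
    [5] (0, 1, 0, 2, 1)
    [6] (0, 0, 2, 1, 2)
    [7] (0, 1, 2, 0, 2)
    [8] (1, 1, 2, 0, 0)
    [9] (1, 1, 2, 0, 0)
    [10] (0, 1, 2, 0, 2)
    [11] (0, 1, 0, 2, 1)
    [12] (0, 1, 2, 0, 2)
    [13] (1, 1, 2, 0, 0)

Partition of {1..13} into 4 W_7-dot-orbits:

[[1, 2, 8, 9, 13], [3, 4, 6], [5, 11], [7, 10, 12]]
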